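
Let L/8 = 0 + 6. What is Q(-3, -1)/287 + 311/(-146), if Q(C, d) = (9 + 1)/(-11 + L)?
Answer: -3301049/1550374 ≈ -2.1292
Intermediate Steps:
L = 48 (L = 8*(0 + 6) = 8*6 = 48)
Q(C, d) = 10/37 (Q(C, d) = (9 + 1)/(-11 + 48) = 10/37)
Q(-3, -1)/287 + 311/(-146) = (10/37)/287 + 311/(-146) = (10/37)*(1/287) + 311*(-1/146) = 10/10619 - 311/146 = -3301049/1550374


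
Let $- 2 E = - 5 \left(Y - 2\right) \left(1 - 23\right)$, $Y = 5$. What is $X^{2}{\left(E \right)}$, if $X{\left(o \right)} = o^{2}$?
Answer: $741200625$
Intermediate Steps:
$E = -165$ ($E = - \frac{- 5 \left(5 - 2\right) \left(1 - 23\right)}{2} = - \frac{\left(-5\right) 3 \left(1 - 23\right)}{2} = - \frac{\left(-15\right) \left(-22\right)}{2} = \left(- \frac{1}{2}\right) 330 = -165$)
$X^{2}{\left(E \right)} = \left(\left(-165\right)^{2}\right)^{2} = 27225^{2} = 741200625$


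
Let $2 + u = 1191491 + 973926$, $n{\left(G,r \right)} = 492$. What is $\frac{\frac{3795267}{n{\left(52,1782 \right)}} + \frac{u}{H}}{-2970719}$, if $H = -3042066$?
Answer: $- \frac{641354850969}{247014702589076} \approx -0.0025964$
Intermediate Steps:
$u = 2165415$ ($u = -2 + \left(1191491 + 973926\right) = -2 + 2165417 = 2165415$)
$\frac{\frac{3795267}{n{\left(52,1782 \right)}} + \frac{u}{H}}{-2970719} = \frac{\frac{3795267}{492} + \frac{2165415}{-3042066}}{-2970719} = \left(3795267 \cdot \frac{1}{492} + 2165415 \left(- \frac{1}{3042066}\right)\right) \left(- \frac{1}{2970719}\right) = \left(\frac{1265089}{164} - \frac{721805}{1014022}\right) \left(- \frac{1}{2970719}\right) = \frac{641354850969}{83149804} \left(- \frac{1}{2970719}\right) = - \frac{641354850969}{247014702589076}$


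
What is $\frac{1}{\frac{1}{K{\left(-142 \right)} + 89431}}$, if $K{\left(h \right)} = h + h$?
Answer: $89147$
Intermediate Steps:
$K{\left(h \right)} = 2 h$
$\frac{1}{\frac{1}{K{\left(-142 \right)} + 89431}} = \frac{1}{\frac{1}{2 \left(-142\right) + 89431}} = \frac{1}{\frac{1}{-284 + 89431}} = \frac{1}{\frac{1}{89147}} = 89147$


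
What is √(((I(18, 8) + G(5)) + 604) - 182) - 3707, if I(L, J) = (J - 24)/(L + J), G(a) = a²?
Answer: -3707 + √75439/13 ≈ -3685.9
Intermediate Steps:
I(L, J) = (-24 + J)/(J + L)
√(((I(18, 8) + G(5)) + 604) - 182) - 3707 = √((((-24 + 8)/(8 + 18) + 5²) + 604) - 182) - 3707 = √(((-16/26 + 25) + 604) - 182) - 3707 = √((((1/26)*(-16) + 25) + 604) - 182) - 3707 = √(((-8/13 + 25) + 604) - 182) - 3707 = √((317/13 + 604) - 182) - 3707 = √(8169/13 - 182) - 3707 = √(5803/13) - 3707 = √75439/13 - 3707 = -3707 + √75439/13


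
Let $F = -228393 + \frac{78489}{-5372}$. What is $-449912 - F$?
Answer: $- \frac{69995387}{316} \approx -2.215 \cdot 10^{5}$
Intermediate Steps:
$F = - \frac{72176805}{316}$ ($F = -228393 + 78489 \left(- \frac{1}{5372}\right) = -228393 - \frac{4617}{316} = - \frac{72176805}{316} \approx -2.2841 \cdot 10^{5}$)
$-449912 - F = -449912 - - \frac{72176805}{316} = -449912 + \frac{72176805}{316} = - \frac{69995387}{316}$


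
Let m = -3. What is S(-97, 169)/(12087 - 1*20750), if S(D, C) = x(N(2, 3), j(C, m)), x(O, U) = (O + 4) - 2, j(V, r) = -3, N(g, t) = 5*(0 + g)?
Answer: -12/8663 ≈ -0.0013852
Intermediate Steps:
N(g, t) = 5*g
x(O, U) = 2 + O (x(O, U) = (4 + O) - 2 = 2 + O)
S(D, C) = 12 (S(D, C) = 2 + 5*2 = 2 + 10 = 12)
S(-97, 169)/(12087 - 1*20750) = 12/(12087 - 1*20750) = 12/(12087 - 20750) = 12/(-8663) = 12*(-1/8663) = -12/8663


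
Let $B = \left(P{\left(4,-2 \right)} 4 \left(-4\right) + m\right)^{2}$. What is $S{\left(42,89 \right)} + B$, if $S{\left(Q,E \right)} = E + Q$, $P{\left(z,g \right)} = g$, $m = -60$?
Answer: $915$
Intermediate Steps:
$B = 784$ ($B = \left(\left(-2\right) 4 \left(-4\right) - 60\right)^{2} = \left(\left(-8\right) \left(-4\right) - 60\right)^{2} = \left(32 - 60\right)^{2} = \left(-28\right)^{2} = 784$)
$S{\left(42,89 \right)} + B = \left(89 + 42\right) + 784 = 131 + 784 = 915$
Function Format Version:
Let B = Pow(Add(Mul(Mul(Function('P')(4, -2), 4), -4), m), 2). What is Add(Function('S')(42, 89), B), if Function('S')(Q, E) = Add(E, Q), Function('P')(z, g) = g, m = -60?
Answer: 915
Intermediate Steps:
B = 784 (B = Pow(Add(Mul(Mul(-2, 4), -4), -60), 2) = Pow(Add(Mul(-8, -4), -60), 2) = Pow(Add(32, -60), 2) = Pow(-28, 2) = 784)
Add(Function('S')(42, 89), B) = Add(Add(89, 42), 784) = Add(131, 784) = 915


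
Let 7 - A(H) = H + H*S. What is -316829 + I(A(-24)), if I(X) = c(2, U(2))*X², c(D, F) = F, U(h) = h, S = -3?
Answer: -313467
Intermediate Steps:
A(H) = 7 + 2*H (A(H) = 7 - (H + H*(-3)) = 7 - (H - 3*H) = 7 - (-2)*H = 7 + 2*H)
I(X) = 2*X²
-316829 + I(A(-24)) = -316829 + 2*(7 + 2*(-24))² = -316829 + 2*(7 - 48)² = -316829 + 2*(-41)² = -316829 + 2*1681 = -316829 + 3362 = -313467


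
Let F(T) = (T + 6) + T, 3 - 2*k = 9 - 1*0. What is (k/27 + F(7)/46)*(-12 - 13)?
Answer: -1675/207 ≈ -8.0918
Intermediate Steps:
k = -3 (k = 3/2 - (9 - 1*0)/2 = 3/2 - (9 + 0)/2 = 3/2 - 1/2*9 = 3/2 - 9/2 = -3)
F(T) = 6 + 2*T (F(T) = (6 + T) + T = 6 + 2*T)
(k/27 + F(7)/46)*(-12 - 13) = (-3/27 + (6 + 2*7)/46)*(-12 - 13) = (-3*1/27 + (6 + 14)*(1/46))*(-25) = (-1/9 + 20*(1/46))*(-25) = (-1/9 + 10/23)*(-25) = (67/207)*(-25) = -1675/207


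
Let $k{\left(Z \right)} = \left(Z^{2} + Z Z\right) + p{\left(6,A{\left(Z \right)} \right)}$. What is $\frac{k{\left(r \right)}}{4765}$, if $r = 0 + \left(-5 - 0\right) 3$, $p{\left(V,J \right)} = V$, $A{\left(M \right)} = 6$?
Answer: $\frac{456}{4765} \approx 0.095698$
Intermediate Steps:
$r = -15$ ($r = 0 + \left(-5 + 0\right) 3 = 0 - 15 = -15$)
$k{\left(Z \right)} = 6 + 2 Z^{2}$ ($k{\left(Z \right)} = \left(Z^{2} + Z Z\right) + 6 = \left(Z^{2} + Z^{2}\right) + 6 = 2 Z^{2} + 6 = 6 + 2 Z^{2}$)
$\frac{k{\left(r \right)}}{4765} = \frac{6 + 2 \left(-15\right)^{2}}{4765} = \left(6 + 2 \cdot 225\right) \frac{1}{4765} = \left(6 + 450\right) \frac{1}{4765} = 456 \cdot \frac{1}{4765} = \frac{456}{4765}$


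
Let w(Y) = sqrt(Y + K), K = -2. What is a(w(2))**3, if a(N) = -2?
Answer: -8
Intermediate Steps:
w(Y) = sqrt(-2 + Y) (w(Y) = sqrt(Y - 2) = sqrt(-2 + Y))
a(w(2))**3 = (-2)**3 = -8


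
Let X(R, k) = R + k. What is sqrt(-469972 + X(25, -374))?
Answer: I*sqrt(470321) ≈ 685.8*I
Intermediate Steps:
sqrt(-469972 + X(25, -374)) = sqrt(-469972 + (25 - 374)) = sqrt(-469972 - 349) = sqrt(-470321) = I*sqrt(470321)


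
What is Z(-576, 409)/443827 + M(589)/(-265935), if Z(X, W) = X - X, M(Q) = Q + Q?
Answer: -1178/265935 ≈ -0.0044297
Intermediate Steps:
M(Q) = 2*Q
Z(X, W) = 0
Z(-576, 409)/443827 + M(589)/(-265935) = 0/443827 + (2*589)/(-265935) = 0*(1/443827) + 1178*(-1/265935) = 0 - 1178/265935 = -1178/265935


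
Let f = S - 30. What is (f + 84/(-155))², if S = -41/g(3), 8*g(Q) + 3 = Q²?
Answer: 1569902884/216225 ≈ 7260.5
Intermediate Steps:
g(Q) = -3/8 + Q²/8
S = -164/3 (S = -41/(-3/8 + (⅛)*3²) = -41/(-3/8 + (⅛)*9) = -41/(-3/8 + 9/8) = -41/¾ = -41*4/3 = -164/3 ≈ -54.667)
f = -254/3 (f = -164/3 - 30 = -254/3 ≈ -84.667)
(f + 84/(-155))² = (-254/3 + 84/(-155))² = (-254/3 + 84*(-1/155))² = (-254/3 - 84/155)² = (-39622/465)² = 1569902884/216225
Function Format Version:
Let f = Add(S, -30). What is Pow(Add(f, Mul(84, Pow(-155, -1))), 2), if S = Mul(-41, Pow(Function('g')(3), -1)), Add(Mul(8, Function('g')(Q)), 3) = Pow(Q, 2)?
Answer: Rational(1569902884, 216225) ≈ 7260.5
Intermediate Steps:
Function('g')(Q) = Add(Rational(-3, 8), Mul(Rational(1, 8), Pow(Q, 2)))
S = Rational(-164, 3) (S = Mul(-41, Pow(Add(Rational(-3, 8), Mul(Rational(1, 8), Pow(3, 2))), -1)) = Mul(-41, Pow(Add(Rational(-3, 8), Mul(Rational(1, 8), 9)), -1)) = Mul(-41, Pow(Add(Rational(-3, 8), Rational(9, 8)), -1)) = Mul(-41, Pow(Rational(3, 4), -1)) = Mul(-41, Rational(4, 3)) = Rational(-164, 3) ≈ -54.667)
f = Rational(-254, 3) (f = Add(Rational(-164, 3), -30) = Rational(-254, 3) ≈ -84.667)
Pow(Add(f, Mul(84, Pow(-155, -1))), 2) = Pow(Add(Rational(-254, 3), Mul(84, Pow(-155, -1))), 2) = Pow(Add(Rational(-254, 3), Mul(84, Rational(-1, 155))), 2) = Pow(Add(Rational(-254, 3), Rational(-84, 155)), 2) = Pow(Rational(-39622, 465), 2) = Rational(1569902884, 216225)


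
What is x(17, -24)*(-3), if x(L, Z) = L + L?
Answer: -102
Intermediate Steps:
x(L, Z) = 2*L
x(17, -24)*(-3) = (2*17)*(-3) = 34*(-3) = -102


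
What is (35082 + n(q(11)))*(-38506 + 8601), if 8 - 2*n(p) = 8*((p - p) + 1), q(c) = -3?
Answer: -1049127210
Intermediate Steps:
n(p) = 0 (n(p) = 4 - 4*((p - p) + 1) = 4 - 4*(0 + 1) = 4 - 4 = 0)
(35082 + n(q(11)))*(-38506 + 8601) = (35082 + 0)*(-38506 + 8601) = 35082*(-29905) = -1049127210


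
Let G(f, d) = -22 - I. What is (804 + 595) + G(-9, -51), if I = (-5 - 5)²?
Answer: 1277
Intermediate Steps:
I = 100 (I = (-10)² = 100)
G(f, d) = -122 (G(f, d) = -22 - 1*100 = -22 - 100 = -122)
(804 + 595) + G(-9, -51) = (804 + 595) - 122 = 1399 - 122 = 1277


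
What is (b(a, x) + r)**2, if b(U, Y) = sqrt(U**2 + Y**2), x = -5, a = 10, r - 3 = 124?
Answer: 16254 + 1270*sqrt(5) ≈ 19094.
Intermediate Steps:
r = 127 (r = 3 + 124 = 127)
(b(a, x) + r)**2 = (sqrt(10**2 + (-5)**2) + 127)**2 = (sqrt(100 + 25) + 127)**2 = (sqrt(125) + 127)**2 = (5*sqrt(5) + 127)**2 = (127 + 5*sqrt(5))**2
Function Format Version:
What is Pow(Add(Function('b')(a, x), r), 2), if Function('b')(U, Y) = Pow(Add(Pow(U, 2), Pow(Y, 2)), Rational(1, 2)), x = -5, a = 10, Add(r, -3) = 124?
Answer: Add(16254, Mul(1270, Pow(5, Rational(1, 2)))) ≈ 19094.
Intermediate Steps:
r = 127 (r = Add(3, 124) = 127)
Pow(Add(Function('b')(a, x), r), 2) = Pow(Add(Pow(Add(Pow(10, 2), Pow(-5, 2)), Rational(1, 2)), 127), 2) = Pow(Add(Pow(Add(100, 25), Rational(1, 2)), 127), 2) = Pow(Add(Pow(125, Rational(1, 2)), 127), 2) = Pow(Add(Mul(5, Pow(5, Rational(1, 2))), 127), 2) = Pow(Add(127, Mul(5, Pow(5, Rational(1, 2)))), 2)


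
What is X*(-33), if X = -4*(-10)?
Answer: -1320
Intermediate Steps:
X = 40
X*(-33) = 40*(-33) = -1320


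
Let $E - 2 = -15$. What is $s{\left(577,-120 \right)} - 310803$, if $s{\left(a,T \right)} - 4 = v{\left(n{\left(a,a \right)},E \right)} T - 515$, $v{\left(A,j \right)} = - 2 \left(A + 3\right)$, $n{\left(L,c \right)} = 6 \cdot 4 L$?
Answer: $3012926$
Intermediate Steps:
$E = -13$ ($E = 2 - 15 = -13$)
$n{\left(L,c \right)} = 24 L$
$v{\left(A,j \right)} = -6 - 2 A$ ($v{\left(A,j \right)} = - 2 \left(3 + A\right) = -6 - 2 A$)
$s{\left(a,T \right)} = -511 + T \left(-6 - 48 a\right)$ ($s{\left(a,T \right)} = 4 + \left(\left(-6 - 2 \cdot 24 a\right) T - 515\right) = 4 + \left(\left(-6 - 48 a\right) T - 515\right) = 4 + \left(T \left(-6 - 48 a\right) - 515\right) = 4 + \left(-515 + T \left(-6 - 48 a\right)\right) = -511 + T \left(-6 - 48 a\right)$)
$s{\left(577,-120 \right)} - 310803 = \left(-511 - - 720 \left(1 + 8 \cdot 577\right)\right) - 310803 = \left(-511 - - 720 \left(1 + 4616\right)\right) - 310803 = \left(-511 - \left(-720\right) 4617\right) - 310803 = \left(-511 + 3324240\right) - 310803 = 3323729 - 310803 = 3012926$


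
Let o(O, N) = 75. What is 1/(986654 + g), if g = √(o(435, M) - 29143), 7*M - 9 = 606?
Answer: 493327/486743072392 - 13*I*√43/486743072392 ≈ 1.0135e-6 - 1.7514e-10*I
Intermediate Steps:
M = 615/7 (M = 9/7 + (⅐)*606 = 9/7 + 606/7 = 615/7 ≈ 87.857)
g = 26*I*√43 (g = √(75 - 29143) = √(-29068) = 26*I*√43 ≈ 170.49*I)
1/(986654 + g) = 1/(986654 + 26*I*√43)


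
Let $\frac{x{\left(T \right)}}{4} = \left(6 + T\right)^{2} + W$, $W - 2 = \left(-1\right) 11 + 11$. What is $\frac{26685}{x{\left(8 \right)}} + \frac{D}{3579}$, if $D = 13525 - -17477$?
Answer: $\frac{4446637}{104984} \approx 42.355$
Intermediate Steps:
$W = 2$ ($W = 2 + \left(\left(-1\right) 11 + 11\right) = 2 + \left(-11 + 11\right) = 2 + 0 = 2$)
$D = 31002$ ($D = 13525 + 17477 = 31002$)
$x{\left(T \right)} = 8 + 4 \left(6 + T\right)^{2}$ ($x{\left(T \right)} = 4 \left(\left(6 + T\right)^{2} + 2\right) = 4 \left(2 + \left(6 + T\right)^{2}\right) = 8 + 4 \left(6 + T\right)^{2}$)
$\frac{26685}{x{\left(8 \right)}} + \frac{D}{3579} = \frac{26685}{8 + 4 \left(6 + 8\right)^{2}} + \frac{31002}{3579} = \frac{26685}{8 + 4 \cdot 14^{2}} + 31002 \cdot \frac{1}{3579} = \frac{26685}{8 + 4 \cdot 196} + \frac{10334}{1193} = \frac{26685}{8 + 784} + \frac{10334}{1193} = \frac{26685}{792} + \frac{10334}{1193} = 26685 \cdot \frac{1}{792} + \frac{10334}{1193} = \frac{2965}{88} + \frac{10334}{1193} = \frac{4446637}{104984}$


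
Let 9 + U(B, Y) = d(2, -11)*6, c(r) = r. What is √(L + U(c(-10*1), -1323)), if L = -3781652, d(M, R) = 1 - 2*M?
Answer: I*√3781679 ≈ 1944.7*I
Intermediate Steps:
U(B, Y) = -27 (U(B, Y) = -9 + (1 - 2*2)*6 = -9 + (1 - 4)*6 = -9 - 3*6 = -9 - 18 = -27)
√(L + U(c(-10*1), -1323)) = √(-3781652 - 27) = √(-3781679) = I*√3781679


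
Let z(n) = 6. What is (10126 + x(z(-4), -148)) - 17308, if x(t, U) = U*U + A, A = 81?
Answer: 14803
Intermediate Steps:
x(t, U) = 81 + U² (x(t, U) = U*U + 81 = U² + 81 = 81 + U²)
(10126 + x(z(-4), -148)) - 17308 = (10126 + (81 + (-148)²)) - 17308 = (10126 + (81 + 21904)) - 17308 = (10126 + 21985) - 17308 = 32111 - 17308 = 14803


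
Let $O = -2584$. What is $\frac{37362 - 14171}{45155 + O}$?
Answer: $\frac{23191}{42571} \approx 0.54476$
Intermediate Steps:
$\frac{37362 - 14171}{45155 + O} = \frac{37362 - 14171}{45155 - 2584} = \frac{23191}{42571}$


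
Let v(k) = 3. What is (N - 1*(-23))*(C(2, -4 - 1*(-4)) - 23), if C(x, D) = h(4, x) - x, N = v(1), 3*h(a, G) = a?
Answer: -1846/3 ≈ -615.33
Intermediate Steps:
h(a, G) = a/3
N = 3
C(x, D) = 4/3 - x (C(x, D) = (⅓)*4 - x = 4/3 - x)
(N - 1*(-23))*(C(2, -4 - 1*(-4)) - 23) = (3 - 1*(-23))*((4/3 - 1*2) - 23) = (3 + 23)*((4/3 - 2) - 23) = 26*(-⅔ - 23) = 26*(-71/3) = -1846/3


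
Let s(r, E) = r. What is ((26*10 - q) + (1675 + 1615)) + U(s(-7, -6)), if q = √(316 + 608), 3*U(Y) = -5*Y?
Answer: 10685/3 - 2*√231 ≈ 3531.3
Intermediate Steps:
U(Y) = -5*Y/3 (U(Y) = (-5*Y)/3 = -5*Y/3)
q = 2*√231 (q = √924 = 2*√231 ≈ 30.397)
((26*10 - q) + (1675 + 1615)) + U(s(-7, -6)) = ((26*10 - 2*√231) + (1675 + 1615)) - 5/3*(-7) = ((260 - 2*√231) + 3290) + 35/3 = (3550 - 2*√231) + 35/3 = 10685/3 - 2*√231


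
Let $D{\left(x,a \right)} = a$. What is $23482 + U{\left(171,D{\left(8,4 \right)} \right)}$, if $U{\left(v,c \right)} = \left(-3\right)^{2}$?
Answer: $23491$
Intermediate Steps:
$U{\left(v,c \right)} = 9$
$23482 + U{\left(171,D{\left(8,4 \right)} \right)} = 23482 + 9 = 23491$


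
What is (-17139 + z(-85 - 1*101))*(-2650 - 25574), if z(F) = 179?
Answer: 478679040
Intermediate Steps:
(-17139 + z(-85 - 1*101))*(-2650 - 25574) = (-17139 + 179)*(-2650 - 25574) = -16960*(-28224) = 478679040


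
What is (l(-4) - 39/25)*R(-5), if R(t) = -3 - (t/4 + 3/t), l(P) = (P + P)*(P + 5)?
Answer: 5497/500 ≈ 10.994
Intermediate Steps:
l(P) = 2*P*(5 + P) (l(P) = (2*P)*(5 + P) = 2*P*(5 + P))
R(t) = -3 - 3/t - t/4 (R(t) = -3 - (t*(¼) + 3/t) = -3 - (t/4 + 3/t) = -3 - (3/t + t/4) = -3 + (-3/t - t/4) = -3 - 3/t - t/4)
(l(-4) - 39/25)*R(-5) = (2*(-4)*(5 - 4) - 39/25)*(-3 - 3/(-5) - ¼*(-5)) = (2*(-4)*1 - 39*1/25)*(-3 - 3*(-⅕) + 5/4) = (-8 - 39/25)*(-3 + ⅗ + 5/4) = -239/25*(-23/20) = 5497/500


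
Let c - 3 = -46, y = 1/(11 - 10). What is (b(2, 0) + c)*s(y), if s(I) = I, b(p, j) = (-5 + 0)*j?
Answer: -43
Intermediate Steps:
b(p, j) = -5*j
y = 1 (y = 1/1 = 1)
c = -43 (c = 3 - 46 = -43)
(b(2, 0) + c)*s(y) = (-5*0 - 43)*1 = (0 - 43)*1 = -43*1 = -43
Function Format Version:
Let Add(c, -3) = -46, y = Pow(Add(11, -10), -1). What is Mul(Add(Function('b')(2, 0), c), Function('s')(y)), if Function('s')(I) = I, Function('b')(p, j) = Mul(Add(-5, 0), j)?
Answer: -43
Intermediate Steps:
Function('b')(p, j) = Mul(-5, j)
y = 1 (y = Pow(1, -1) = 1)
c = -43 (c = Add(3, -46) = -43)
Mul(Add(Function('b')(2, 0), c), Function('s')(y)) = Mul(Add(Mul(-5, 0), -43), 1) = Mul(Add(0, -43), 1) = Mul(-43, 1) = -43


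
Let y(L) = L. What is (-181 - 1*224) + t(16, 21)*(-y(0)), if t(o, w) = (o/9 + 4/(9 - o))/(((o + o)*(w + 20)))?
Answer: -405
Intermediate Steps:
t(o, w) = (4/(9 - o) + o/9)/(2*o*(20 + w)) (t(o, w) = (o*(⅑) + 4/(9 - o))/(((2*o)*(20 + w))) = (o/9 + 4/(9 - o))/((2*o*(20 + w))) = (4/(9 - o) + o/9)*(1/(2*o*(20 + w))) = (4/(9 - o) + o/9)/(2*o*(20 + w)))
(-181 - 1*224) + t(16, 21)*(-y(0)) = (-181 - 1*224) + ((1/18)*(-36 + 16² - 9*16)/(16*(-180 - 9*21 + 20*16 + 16*21)))*(-1*0) = (-181 - 224) + ((1/18)*(1/16)*(-36 + 256 - 144)/(-180 - 189 + 320 + 336))*0 = -405 + ((1/18)*(1/16)*76/287)*0 = -405 + ((1/18)*(1/16)*(1/287)*76)*0 = -405 + (19/20664)*0 = -405 + 0 = -405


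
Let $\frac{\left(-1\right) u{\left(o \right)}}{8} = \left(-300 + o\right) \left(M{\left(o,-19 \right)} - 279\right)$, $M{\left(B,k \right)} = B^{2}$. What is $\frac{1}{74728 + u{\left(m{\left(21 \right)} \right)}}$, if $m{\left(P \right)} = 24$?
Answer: $\frac{1}{730504} \approx 1.3689 \cdot 10^{-6}$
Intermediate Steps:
$u{\left(o \right)} = - 8 \left(-300 + o\right) \left(-279 + o^{2}\right)$ ($u{\left(o \right)} = - 8 \left(-300 + o\right) \left(o^{2} - 279\right) = - 8 \left(-300 + o\right) \left(-279 + o^{2}\right)$)
$\frac{1}{74728 + u{\left(m{\left(21 \right)} \right)}} = \frac{1}{74728 + \left(-669600 - 8 \cdot 24^{3} + 2232 \cdot 24 + 2400 \cdot 24^{2}\right)} = \frac{1}{74728 + \left(-669600 - 110592 + 53568 + 2400 \cdot 576\right)} = \frac{1}{74728 + \left(-669600 - 110592 + 53568 + 1382400\right)} = \frac{1}{74728 + 655776} = \frac{1}{730504}$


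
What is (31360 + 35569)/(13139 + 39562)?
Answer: 66929/52701 ≈ 1.2700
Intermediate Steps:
(31360 + 35569)/(13139 + 39562) = 66929/52701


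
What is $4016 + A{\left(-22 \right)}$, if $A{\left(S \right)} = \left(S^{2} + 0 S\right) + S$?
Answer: $4478$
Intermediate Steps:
$A{\left(S \right)} = S + S^{2}$ ($A{\left(S \right)} = \left(S^{2} + 0\right) + S = S^{2} + S = S + S^{2}$)
$4016 + A{\left(-22 \right)} = 4016 - 22 \left(1 - 22\right) = 4016 - -462 = 4016 + 462 = 4478$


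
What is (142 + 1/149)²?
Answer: 447703281/22201 ≈ 20166.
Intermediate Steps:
(142 + 1/149)² = (21159/149)² = 447703281/22201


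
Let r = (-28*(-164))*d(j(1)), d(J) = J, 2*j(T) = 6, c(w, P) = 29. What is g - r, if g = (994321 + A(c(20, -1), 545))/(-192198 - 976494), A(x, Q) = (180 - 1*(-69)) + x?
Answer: -5366965197/389564 ≈ -13777.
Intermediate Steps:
j(T) = 3 (j(T) = (1/2)*6 = 3)
A(x, Q) = 249 + x (A(x, Q) = (180 + 69) + x = 249 + x)
g = -331533/389564 (g = (994321 + (249 + 29))/(-192198 - 976494) = (994321 + 278)/(-1168692) = 994599*(-1/1168692) = -331533/389564 ≈ -0.85104)
r = 13776 (r = -28*(-164)*3 = 4592*3 = 13776)
g - r = -331533/389564 - 1*13776 = -331533/389564 - 13776 = -5366965197/389564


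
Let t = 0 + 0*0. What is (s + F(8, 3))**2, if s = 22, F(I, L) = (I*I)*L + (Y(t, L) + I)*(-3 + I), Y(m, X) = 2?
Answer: 69696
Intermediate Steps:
t = 0 (t = 0 + 0 = 0)
F(I, L) = L*I**2 + (-3 + I)*(2 + I) (F(I, L) = (I*I)*L + (2 + I)*(-3 + I) = I**2*L + (-3 + I)*(2 + I) = L*I**2 + (-3 + I)*(2 + I))
(s + F(8, 3))**2 = (22 + (-6 + 8**2 - 1*8 + 3*8**2))**2 = (22 + (-6 + 64 - 8 + 3*64))**2 = (22 + (-6 + 64 - 8 + 192))**2 = (22 + 242)**2 = 264**2 = 69696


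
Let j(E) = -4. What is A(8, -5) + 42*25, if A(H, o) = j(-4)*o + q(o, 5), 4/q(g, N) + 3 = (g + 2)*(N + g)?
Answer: 3206/3 ≈ 1068.7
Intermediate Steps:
q(g, N) = 4/(-3 + (2 + g)*(N + g)) (q(g, N) = 4/(-3 + (g + 2)*(N + g)) = 4/(-3 + (2 + g)*(N + g)))
A(H, o) = -4*o + 4/(7 + o**2 + 7*o) (A(H, o) = -4*o + 4/(-3 + o**2 + 2*5 + 2*o + 5*o) = -4*o + 4/(-3 + o**2 + 10 + 2*o + 5*o) = -4*o + 4/(7 + o**2 + 7*o))
A(8, -5) + 42*25 = 4*(1 - 1*(-5)*(7 + (-5)**2 + 7*(-5)))/(7 + (-5)**2 + 7*(-5)) + 42*25 = 4*(1 - 1*(-5)*(7 + 25 - 35))/(7 + 25 - 35) + 1050 = 4*(1 - 1*(-5)*(-3))/(-3) + 1050 = 4*(-1/3)*(1 - 15) + 1050 = 4*(-1/3)*(-14) + 1050 = 56/3 + 1050 = 3206/3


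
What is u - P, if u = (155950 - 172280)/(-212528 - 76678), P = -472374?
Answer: 68306705687/144603 ≈ 4.7237e+5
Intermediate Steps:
u = 8165/144603 (u = -16330/(-289206) = -16330*(-1/289206) = 8165/144603 ≈ 0.056465)
u - P = 8165/144603 - 1*(-472374) = 8165/144603 + 472374 = 68306705687/144603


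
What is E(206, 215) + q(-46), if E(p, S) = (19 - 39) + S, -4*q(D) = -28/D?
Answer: 8963/46 ≈ 194.85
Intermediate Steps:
q(D) = 7/D (q(D) = -(-7)/D = 7/D)
E(p, S) = -20 + S
E(206, 215) + q(-46) = (-20 + 215) + 7/(-46) = 195 + 7*(-1/46) = 195 - 7/46 = 8963/46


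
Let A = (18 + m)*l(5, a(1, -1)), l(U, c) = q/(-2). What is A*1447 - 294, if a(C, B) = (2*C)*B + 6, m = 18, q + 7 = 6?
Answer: 25752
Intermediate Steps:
q = -1 (q = -7 + 6 = -1)
a(C, B) = 6 + 2*B*C (a(C, B) = 2*B*C + 6 = 6 + 2*B*C)
l(U, c) = ½ (l(U, c) = -1/(-2) = -1*(-½) = ½)
A = 18 (A = (18 + 18)*(½) = 36*(½) = 18)
A*1447 - 294 = 18*1447 - 294 = 26046 - 294 = 25752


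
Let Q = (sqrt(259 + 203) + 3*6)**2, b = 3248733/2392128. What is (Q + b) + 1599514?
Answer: 1276041895711/797376 + 36*sqrt(462) ≈ 1.6011e+6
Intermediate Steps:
b = 1082911/797376 (b = 3248733*(1/2392128) = 1082911/797376 ≈ 1.3581)
Q = (18 + sqrt(462))**2 (Q = (sqrt(462) + 18)**2 = (18 + sqrt(462))**2 ≈ 1559.8)
(Q + b) + 1599514 = ((18 + sqrt(462))**2 + 1082911/797376) + 1599514 = (1082911/797376 + (18 + sqrt(462))**2) + 1599514 = 1275415158175/797376 + (18 + sqrt(462))**2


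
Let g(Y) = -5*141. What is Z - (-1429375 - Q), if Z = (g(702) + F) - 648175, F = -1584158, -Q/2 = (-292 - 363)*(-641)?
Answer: -1643373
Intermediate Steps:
g(Y) = -705
Q = -839710 (Q = -2*(-292 - 363)*(-641) = -(-1310)*(-641) = -2*419855 = -839710)
Z = -2233038 (Z = (-705 - 1584158) - 648175 = -1584863 - 648175 = -2233038)
Z - (-1429375 - Q) = -2233038 - (-1429375 - 1*(-839710)) = -2233038 - (-1429375 + 839710) = -2233038 - 1*(-589665) = -2233038 + 589665 = -1643373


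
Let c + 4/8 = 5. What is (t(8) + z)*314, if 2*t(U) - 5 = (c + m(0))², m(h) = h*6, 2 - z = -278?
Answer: 367537/4 ≈ 91884.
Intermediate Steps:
z = 280 (z = 2 - 1*(-278) = 2 + 278 = 280)
c = 9/2 (c = -½ + 5 = 9/2 ≈ 4.5000)
m(h) = 6*h
t(U) = 101/8 (t(U) = 5/2 + (9/2 + 6*0)²/2 = 5/2 + (9/2 + 0)²/2 = 5/2 + (9/2)²/2 = 5/2 + (½)*(81/4) = 5/2 + 81/8 = 101/8)
(t(8) + z)*314 = (101/8 + 280)*314 = (2341/8)*314 = 367537/4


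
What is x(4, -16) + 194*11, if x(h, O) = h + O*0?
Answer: 2138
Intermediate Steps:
x(h, O) = h (x(h, O) = h + 0 = h)
x(4, -16) + 194*11 = 4 + 194*11 = 4 + 2134 = 2138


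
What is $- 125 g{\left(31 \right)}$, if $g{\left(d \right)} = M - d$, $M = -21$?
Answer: $6500$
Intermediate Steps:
$g{\left(d \right)} = -21 - d$
$- 125 g{\left(31 \right)} = - 125 \left(-21 - 31\right) = \left(-125\right) \left(-52\right) = 6500$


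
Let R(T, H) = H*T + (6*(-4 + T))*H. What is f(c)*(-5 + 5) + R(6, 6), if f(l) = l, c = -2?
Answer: 108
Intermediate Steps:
R(T, H) = H*T + H*(-24 + 6*T) (R(T, H) = H*T + (-24 + 6*T)*H = H*T + H*(-24 + 6*T))
f(c)*(-5 + 5) + R(6, 6) = -2*(-5 + 5) + 6*(-24 + 7*6) = -2*0 + 6*(-24 + 42) = 0 + 6*18 = 0 + 108 = 108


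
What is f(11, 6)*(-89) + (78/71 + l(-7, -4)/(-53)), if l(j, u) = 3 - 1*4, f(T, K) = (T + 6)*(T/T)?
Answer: -5689214/3763 ≈ -1511.9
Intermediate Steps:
f(T, K) = 6 + T (f(T, K) = (6 + T)*1 = 6 + T)
l(j, u) = -1 (l(j, u) = 3 - 4 = -1)
f(11, 6)*(-89) + (78/71 + l(-7, -4)/(-53)) = (6 + 11)*(-89) + (78/71 - 1/(-53)) = 17*(-89) + (78*(1/71) - 1*(-1/53)) = -1513 + (78/71 + 1/53) = -1513 + 4205/3763 = -5689214/3763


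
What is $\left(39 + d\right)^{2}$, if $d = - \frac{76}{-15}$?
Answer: $\frac{436921}{225} \approx 1941.9$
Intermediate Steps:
$d = \frac{76}{15}$ ($d = \left(-76\right) \left(- \frac{1}{15}\right) = \frac{76}{15} \approx 5.0667$)
$\left(39 + d\right)^{2} = \left(39 + \frac{76}{15}\right)^{2} = \left(\frac{661}{15}\right)^{2} = \frac{436921}{225}$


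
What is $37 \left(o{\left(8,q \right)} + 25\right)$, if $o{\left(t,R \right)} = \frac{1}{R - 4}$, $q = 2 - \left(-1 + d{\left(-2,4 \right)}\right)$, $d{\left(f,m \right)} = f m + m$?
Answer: $\frac{2812}{3} \approx 937.33$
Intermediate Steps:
$d{\left(f,m \right)} = m + f m$
$q = 7$ ($q = 2 - \left(-1 + 4 \left(1 - 2\right)\right) = 2 - \left(-1 + 4 \left(-1\right)\right) = 2 - \left(-1 - 4\right) = 2 - -5 = 2 + 5 = 7$)
$o{\left(t,R \right)} = \frac{1}{-4 + R}$
$37 \left(o{\left(8,q \right)} + 25\right) = 37 \left(\frac{1}{-4 + 7} + 25\right) = 37 \left(\frac{1}{3} + 25\right) = 37 \cdot \frac{76}{3} = \frac{2812}{3}$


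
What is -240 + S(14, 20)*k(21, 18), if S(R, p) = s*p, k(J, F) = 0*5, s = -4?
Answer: -240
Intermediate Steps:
k(J, F) = 0
S(R, p) = -4*p
-240 + S(14, 20)*k(21, 18) = -240 - 4*20*0 = -240 - 80*0 = -240 + 0 = -240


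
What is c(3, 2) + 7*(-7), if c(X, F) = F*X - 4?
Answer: -47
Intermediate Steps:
c(X, F) = -4 + F*X
c(3, 2) + 7*(-7) = (-4 + 2*3) + 7*(-7) = (-4 + 6) - 49 = 2 - 49 = -47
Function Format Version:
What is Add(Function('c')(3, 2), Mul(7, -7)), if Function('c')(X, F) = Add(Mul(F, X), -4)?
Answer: -47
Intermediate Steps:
Function('c')(X, F) = Add(-4, Mul(F, X))
Add(Function('c')(3, 2), Mul(7, -7)) = Add(Add(-4, Mul(2, 3)), Mul(7, -7)) = Add(Add(-4, 6), -49) = Add(2, -49) = -47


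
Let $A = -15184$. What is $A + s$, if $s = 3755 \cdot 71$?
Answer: $251421$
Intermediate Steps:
$s = 266605$
$A + s = -15184 + 266605 = 251421$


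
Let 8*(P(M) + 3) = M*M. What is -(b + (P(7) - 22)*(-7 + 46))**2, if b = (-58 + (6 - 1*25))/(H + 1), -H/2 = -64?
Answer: -578051528209/1065024 ≈ -5.4276e+5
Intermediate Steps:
H = 128 (H = -2*(-64) = 128)
P(M) = -3 + M**2/8 (P(M) = -3 + (M*M)/8 = -3 + M**2/8)
b = -77/129 (b = (-58 + (6 - 1*25))/(128 + 1) = (-58 + (6 - 25))/129 = (-58 - 19)*(1/129) = -77*1/129 = -77/129 ≈ -0.59690)
-(b + (P(7) - 22)*(-7 + 46))**2 = -(-77/129 + ((-3 + (1/8)*7**2) - 22)*(-7 + 46))**2 = -(-77/129 + ((-3 + (1/8)*49) - 22)*39)**2 = -(-77/129 + ((-3 + 49/8) - 22)*39)**2 = -(-77/129 + (25/8 - 22)*39)**2 = -(-77/129 - 151/8*39)**2 = -(-77/129 - 5889/8)**2 = -(-760297/1032)**2 = -1*578051528209/1065024 = -578051528209/1065024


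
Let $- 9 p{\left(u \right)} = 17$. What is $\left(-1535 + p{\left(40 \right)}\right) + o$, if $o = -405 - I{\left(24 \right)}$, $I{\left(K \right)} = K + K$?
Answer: $- \frac{17909}{9} \approx -1989.9$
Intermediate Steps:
$p{\left(u \right)} = - \frac{17}{9}$ ($p{\left(u \right)} = \left(- \frac{1}{9}\right) 17 = - \frac{17}{9}$)
$I{\left(K \right)} = 2 K$
$o = -453$ ($o = -405 - 2 \cdot 24 = -405 - 48 = -453$)
$\left(-1535 + p{\left(40 \right)}\right) + o = \left(-1535 - \frac{17}{9}\right) - 453 = - \frac{13832}{9} - 453 = - \frac{17909}{9}$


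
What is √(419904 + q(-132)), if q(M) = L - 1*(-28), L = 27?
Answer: √419959 ≈ 648.04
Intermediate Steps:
q(M) = 55 (q(M) = 27 - 1*(-28) = 27 + 28 = 55)
√(419904 + q(-132)) = √(419904 + 55) = √419959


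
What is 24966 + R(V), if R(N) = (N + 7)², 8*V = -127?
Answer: 1602865/64 ≈ 25045.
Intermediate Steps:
V = -127/8 (V = (⅛)*(-127) = -127/8 ≈ -15.875)
R(N) = (7 + N)²
24966 + R(V) = 24966 + (7 - 127/8)² = 24966 + (-71/8)² = 24966 + 5041/64 = 1602865/64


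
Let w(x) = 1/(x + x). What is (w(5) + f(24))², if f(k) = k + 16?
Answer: 160801/100 ≈ 1608.0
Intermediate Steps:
f(k) = 16 + k
w(x) = 1/(2*x)
(w(5) + f(24))² = ((½)/5 + (16 + 24))² = ((½)*(⅕) + 40)² = (⅒ + 40)² = (401/10)² = 160801/100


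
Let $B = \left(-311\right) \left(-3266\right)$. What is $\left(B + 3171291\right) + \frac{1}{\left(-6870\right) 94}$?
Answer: $\frac{2703891838259}{645780} \approx 4.187 \cdot 10^{6}$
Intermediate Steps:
$B = 1015726$
$\left(B + 3171291\right) + \frac{1}{\left(-6870\right) 94} = \left(1015726 + 3171291\right) + \frac{1}{\left(-6870\right) 94} = 4187017 + \frac{1}{-645780} = 4187017 - \frac{1}{645780} = \frac{2703891838259}{645780}$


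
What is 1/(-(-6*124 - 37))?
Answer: 1/781 ≈ 0.0012804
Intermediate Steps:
1/(-(-6*124 - 37)) = 1/(-(-744 - 37)) = 1/(-1*(-781)) = 1/781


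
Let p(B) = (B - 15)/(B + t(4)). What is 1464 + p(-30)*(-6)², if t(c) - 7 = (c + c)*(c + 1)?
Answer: 23268/17 ≈ 1368.7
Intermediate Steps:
t(c) = 7 + 2*c*(1 + c) (t(c) = 7 + (c + c)*(c + 1) = 7 + (2*c)*(1 + c) = 7 + 2*c*(1 + c))
p(B) = (-15 + B)/(47 + B) (p(B) = (B - 15)/(B + (7 + 2*4 + 2*4²)) = (-15 + B)/(B + (7 + 8 + 2*16)) = (-15 + B)/(B + (7 + 8 + 32)) = (-15 + B)/(B + 47) = (-15 + B)/(47 + B))
1464 + p(-30)*(-6)² = 1464 + ((-15 - 30)/(47 - 30))*(-6)² = 1464 + (-45/17)*36 = 1464 + ((1/17)*(-45))*36 = 1464 - 45/17*36 = 1464 - 1620/17 = 23268/17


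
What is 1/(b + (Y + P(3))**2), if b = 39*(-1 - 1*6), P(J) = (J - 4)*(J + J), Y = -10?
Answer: -1/17 ≈ -0.058824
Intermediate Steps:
P(J) = 2*J*(-4 + J) (P(J) = (-4 + J)*(2*J) = 2*J*(-4 + J))
b = -273 (b = 39*(-1 - 6) = 39*(-7) = -273)
1/(b + (Y + P(3))**2) = 1/(-273 + (-10 + 2*3*(-4 + 3))**2) = 1/(-273 + (-10 + 2*3*(-1))**2) = 1/(-273 + (-10 - 6)**2) = 1/(-273 + (-16)**2) = 1/(-273 + 256) = 1/(-17) = -1/17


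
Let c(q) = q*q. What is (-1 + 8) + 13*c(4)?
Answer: 215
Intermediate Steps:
c(q) = q**2
(-1 + 8) + 13*c(4) = (-1 + 8) + 13*4**2 = 7 + 13*16 = 7 + 208 = 215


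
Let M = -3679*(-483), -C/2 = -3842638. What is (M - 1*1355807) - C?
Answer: -7264126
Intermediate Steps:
C = 7685276 (C = -2*(-3842638) = 7685276)
M = 1776957
(M - 1*1355807) - C = (1776957 - 1*1355807) - 1*7685276 = (1776957 - 1355807) - 7685276 = 421150 - 7685276 = -7264126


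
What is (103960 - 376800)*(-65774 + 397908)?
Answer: -90619440560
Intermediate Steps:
(103960 - 376800)*(-65774 + 397908) = -272840*332134 = -90619440560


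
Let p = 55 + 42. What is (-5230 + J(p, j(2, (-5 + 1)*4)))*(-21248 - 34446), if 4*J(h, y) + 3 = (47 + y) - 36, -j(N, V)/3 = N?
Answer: 291251773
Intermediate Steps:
j(N, V) = -3*N
p = 97
J(h, y) = 2 + y/4 (J(h, y) = -¾ + ((47 + y) - 36)/4 = -¾ + (11 + y)/4 = -¾ + (11/4 + y/4) = 2 + y/4)
(-5230 + J(p, j(2, (-5 + 1)*4)))*(-21248 - 34446) = (-5230 + (2 + (-3*2)/4))*(-21248 - 34446) = (-5230 + (2 + (¼)*(-6)))*(-55694) = (-5230 + (2 - 3/2))*(-55694) = (-5230 + ½)*(-55694) = -10459/2*(-55694) = 291251773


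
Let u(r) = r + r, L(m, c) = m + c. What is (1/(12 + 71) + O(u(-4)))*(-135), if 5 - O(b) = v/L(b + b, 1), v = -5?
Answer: -52425/83 ≈ -631.63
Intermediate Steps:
L(m, c) = c + m
u(r) = 2*r
O(b) = 5 + 5/(1 + 2*b) (O(b) = 5 - (-5)/(1 + (b + b)) = 5 - (-5)/(1 + 2*b) = 5 + 5/(1 + 2*b))
(1/(12 + 71) + O(u(-4)))*(-135) = (1/(12 + 71) + 10*(1 + 2*(-4))/(1 + 2*(2*(-4))))*(-135) = (1/83 + 10*(1 - 8)/(1 + 2*(-8)))*(-135) = (1/83 + 10*(-7)/(1 - 16))*(-135) = (1/83 + 10*(-7)/(-15))*(-135) = (1/83 + 10*(-1/15)*(-7))*(-135) = (1/83 + 14/3)*(-135) = (1165/249)*(-135) = -52425/83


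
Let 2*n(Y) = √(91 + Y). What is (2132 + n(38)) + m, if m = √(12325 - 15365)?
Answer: 2132 + √129/2 + 4*I*√190 ≈ 2137.7 + 55.136*I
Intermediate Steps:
n(Y) = √(91 + Y)/2
m = 4*I*√190 (m = √(-3040) = 4*I*√190 ≈ 55.136*I)
(2132 + n(38)) + m = (2132 + √(91 + 38)/2) + 4*I*√190 = (2132 + √129/2) + 4*I*√190 = 2132 + √129/2 + 4*I*√190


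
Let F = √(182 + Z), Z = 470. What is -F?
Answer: -2*√163 ≈ -25.534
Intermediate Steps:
F = 2*√163 (F = √(182 + 470) = √652 = 2*√163 ≈ 25.534)
-F = -2*√163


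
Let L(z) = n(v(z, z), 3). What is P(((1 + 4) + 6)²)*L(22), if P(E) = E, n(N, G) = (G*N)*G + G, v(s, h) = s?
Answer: 24321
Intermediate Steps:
n(N, G) = G + N*G² (n(N, G) = N*G² + G = G + N*G²)
L(z) = 3 + 9*z (L(z) = 3*(1 + 3*z) = 3 + 9*z)
P(((1 + 4) + 6)²)*L(22) = ((1 + 4) + 6)²*(3 + 9*22) = (5 + 6)²*(3 + 198) = 11²*201 = 121*201 = 24321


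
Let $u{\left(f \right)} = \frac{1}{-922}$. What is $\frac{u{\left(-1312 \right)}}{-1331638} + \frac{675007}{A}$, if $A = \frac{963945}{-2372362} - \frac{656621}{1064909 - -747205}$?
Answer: $- \frac{80972803426309195835628641}{92208919376553980308} \approx -8.7815 \cdot 10^{5}$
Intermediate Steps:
$A = - \frac{826130234633}{1074747598317}$ ($A = 963945 \left(- \frac{1}{2372362}\right) - \frac{656621}{1064909 + 747205} = - \frac{963945}{2372362} - \frac{656621}{1812114} = - \frac{826130234633}{1074747598317} \approx -0.76867$)
$u{\left(f \right)} = - \frac{1}{922}$
$\frac{u{\left(-1312 \right)}}{-1331638} + \frac{675007}{A} = - \frac{1}{922 \left(-1331638\right)} + \frac{675007}{- \frac{826130234633}{1074747598317}} = \left(- \frac{1}{922}\right) \left(- \frac{1}{1331638}\right) + 675007 \left(- \frac{1074747598317}{826130234633}\right) = \frac{1}{1227770236} - \frac{725462152097163219}{826130234633} = - \frac{80972803426309195835628641}{92208919376553980308}$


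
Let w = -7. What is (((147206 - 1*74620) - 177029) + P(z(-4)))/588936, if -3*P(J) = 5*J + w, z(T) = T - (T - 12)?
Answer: -156691/883404 ≈ -0.17737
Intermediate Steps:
z(T) = 12 (z(T) = T - (-12 + T) = T + (12 - T) = 12)
P(J) = 7/3 - 5*J/3 (P(J) = -(5*J - 7)/3 = -(-7 + 5*J)/3 = 7/3 - 5*J/3)
(((147206 - 1*74620) - 177029) + P(z(-4)))/588936 = (((147206 - 1*74620) - 177029) + (7/3 - 5/3*12))/588936 = (((147206 - 74620) - 177029) + (7/3 - 20))*(1/588936) = ((72586 - 177029) - 53/3)*(1/588936) = (-104443 - 53/3)*(1/588936) = -313382/3*1/588936 = -156691/883404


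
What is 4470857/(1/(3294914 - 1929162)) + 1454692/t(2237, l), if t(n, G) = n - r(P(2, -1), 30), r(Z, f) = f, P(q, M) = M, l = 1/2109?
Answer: 13476122731501740/2207 ≈ 6.1061e+12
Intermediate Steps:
l = 1/2109 ≈ 0.00047416
t(n, G) = -30 + n (t(n, G) = n - 1*30 = n - 30 = -30 + n)
4470857/(1/(3294914 - 1929162)) + 1454692/t(2237, l) = 4470857/(1/(3294914 - 1929162)) + 1454692/(-30 + 2237) = 4470857/(1/1365752) + 1454692/2207 = 4470857/(1/1365752) + 1454692*(1/2207) = 4470857*1365752 + 1454692/2207 = 6106081889464 + 1454692/2207 = 13476122731501740/2207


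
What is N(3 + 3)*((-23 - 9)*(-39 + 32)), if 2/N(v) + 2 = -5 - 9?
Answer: -28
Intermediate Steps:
N(v) = -1/8 (N(v) = 2/(-2 + (-5 - 9)) = 2/(-2 - 14) = 2/(-16) = 2*(-1/16) = -1/8)
N(3 + 3)*((-23 - 9)*(-39 + 32)) = -(-23 - 9)*(-39 + 32)/8 = -(-4)*(-7) = -1/8*224 = -28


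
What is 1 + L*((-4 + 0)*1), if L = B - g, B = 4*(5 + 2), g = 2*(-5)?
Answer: -151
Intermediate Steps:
g = -10
B = 28 (B = 4*7 = 28)
L = 38 (L = 28 - 1*(-10) = 28 + 10 = 38)
1 + L*((-4 + 0)*1) = 1 + 38*((-4 + 0)*1) = 1 + 38*(-4*1) = 1 + 38*(-4) = 1 - 152 = -151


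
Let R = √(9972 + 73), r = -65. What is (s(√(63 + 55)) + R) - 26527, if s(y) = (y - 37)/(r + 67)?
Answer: -53091/2 + √118/2 + 7*√205 ≈ -26440.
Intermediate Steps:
s(y) = -37/2 + y/2 (s(y) = (y - 37)/(-65 + 67) = (-37 + y)/2 = (-37 + y)*(½) = -37/2 + y/2)
R = 7*√205 (R = √10045 = 7*√205 ≈ 100.22)
(s(√(63 + 55)) + R) - 26527 = ((-37/2 + √(63 + 55)/2) + 7*√205) - 26527 = ((-37/2 + √118/2) + 7*√205) - 26527 = (-37/2 + √118/2 + 7*√205) - 26527 = -53091/2 + √118/2 + 7*√205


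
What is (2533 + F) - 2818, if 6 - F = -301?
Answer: 22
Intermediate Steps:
F = 307 (F = 6 - 1*(-301) = 6 + 301 = 307)
(2533 + F) - 2818 = (2533 + 307) - 2818 = 2840 - 2818 = 22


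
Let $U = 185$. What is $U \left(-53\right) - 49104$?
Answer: $-58909$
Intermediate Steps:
$U \left(-53\right) - 49104 = 185 \left(-53\right) - 49104 = -9805 - 49104 = -58909$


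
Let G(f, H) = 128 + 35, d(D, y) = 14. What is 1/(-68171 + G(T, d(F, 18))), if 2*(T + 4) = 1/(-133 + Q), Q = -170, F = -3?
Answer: -1/68008 ≈ -1.4704e-5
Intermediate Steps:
T = -2425/606 (T = -4 + 1/(2*(-133 - 170)) = -4 + (1/2)/(-303) = -4 + (1/2)*(-1/303) = -4 - 1/606 = -2425/606 ≈ -4.0016)
G(f, H) = 163
1/(-68171 + G(T, d(F, 18))) = 1/(-68171 + 163) = 1/(-68008) = -1/68008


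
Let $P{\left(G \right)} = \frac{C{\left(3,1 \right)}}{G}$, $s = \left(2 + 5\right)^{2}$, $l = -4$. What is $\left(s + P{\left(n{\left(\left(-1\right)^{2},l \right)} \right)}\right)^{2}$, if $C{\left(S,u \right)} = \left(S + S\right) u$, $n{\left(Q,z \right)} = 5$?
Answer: $\frac{63001}{25} \approx 2520.0$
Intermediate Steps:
$s = 49$ ($s = 7^{2} = 49$)
$C{\left(S,u \right)} = 2 S u$
$P{\left(G \right)} = \frac{6}{G}$ ($P{\left(G \right)} = \frac{2 \cdot 3 \cdot 1}{G} = \frac{6}{G}$)
$\left(s + P{\left(n{\left(\left(-1\right)^{2},l \right)} \right)}\right)^{2} = \left(49 + \frac{6}{5}\right)^{2} = \left(\frac{251}{5}\right)^{2} = \frac{63001}{25}$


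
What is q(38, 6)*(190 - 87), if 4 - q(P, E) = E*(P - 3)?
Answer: -21218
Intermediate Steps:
q(P, E) = 4 - E*(-3 + P) (q(P, E) = 4 - E*(P - 3) = 4 - E*(-3 + P))
q(38, 6)*(190 - 87) = (4 + 3*6 - 1*6*38)*(190 - 87) = (4 + 18 - 228)*103 = -206*103 = -21218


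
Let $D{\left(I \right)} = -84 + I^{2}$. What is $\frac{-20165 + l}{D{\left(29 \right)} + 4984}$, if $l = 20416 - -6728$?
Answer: $\frac{6979}{5741} \approx 1.2156$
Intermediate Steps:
$l = 27144$ ($l = 20416 + 6728 = 27144$)
$\frac{-20165 + l}{D{\left(29 \right)} + 4984} = \frac{-20165 + 27144}{\left(-84 + 29^{2}\right) + 4984} = \frac{6979}{\left(-84 + 841\right) + 4984} = \frac{6979}{757 + 4984} = \frac{6979}{5741}$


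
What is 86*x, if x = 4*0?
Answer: 0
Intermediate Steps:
x = 0
86*x = 86*0 = 0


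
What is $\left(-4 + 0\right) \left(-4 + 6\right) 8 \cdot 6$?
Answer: $-384$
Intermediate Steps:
$\left(-4 + 0\right) \left(-4 + 6\right) 8 \cdot 6 = \left(-4\right) 2 \cdot 8 \cdot 6 = \left(-8\right) 8 \cdot 6 = \left(-64\right) 6 = -384$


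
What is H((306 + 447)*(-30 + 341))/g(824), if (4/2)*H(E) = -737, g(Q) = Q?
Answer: -737/1648 ≈ -0.44721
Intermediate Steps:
H(E) = -737/2 (H(E) = (½)*(-737) = -737/2)
H((306 + 447)*(-30 + 341))/g(824) = -737/2/824 = -737/2*1/824 = -737/1648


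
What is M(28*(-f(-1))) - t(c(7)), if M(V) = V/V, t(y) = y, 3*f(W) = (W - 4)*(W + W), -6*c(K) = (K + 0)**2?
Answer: 55/6 ≈ 9.1667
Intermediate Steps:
c(K) = -K**2/6 (c(K) = -(K + 0)**2/6 = -K**2/6)
f(W) = 2*W*(-4 + W)/3 (f(W) = ((W - 4)*(W + W))/3 = ((-4 + W)*(2*W))/3 = (2*W*(-4 + W))/3 = 2*W*(-4 + W)/3)
M(V) = 1
M(28*(-f(-1))) - t(c(7)) = 1 - (-1)*7**2/6 = 1 - (-1)*49/6 = 1 - 1*(-49/6) = 1 + 49/6 = 55/6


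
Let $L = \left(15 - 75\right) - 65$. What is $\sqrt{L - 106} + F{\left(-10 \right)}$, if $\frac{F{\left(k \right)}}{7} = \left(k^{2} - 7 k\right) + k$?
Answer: $1120 + i \sqrt{231} \approx 1120.0 + 15.199 i$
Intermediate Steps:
$L = -125$ ($L = -60 - 65 = -125$)
$F{\left(k \right)} = - 42 k + 7 k^{2}$ ($F{\left(k \right)} = 7 \left(\left(k^{2} - 7 k\right) + k\right) = 7 \left(k^{2} - 6 k\right) = - 42 k + 7 k^{2}$)
$\sqrt{L - 106} + F{\left(-10 \right)} = \sqrt{-125 - 106} + 7 \left(-10\right) \left(-6 - 10\right) = \sqrt{-231} + 7 \left(-10\right) \left(-16\right) = i \sqrt{231} + 1120 = 1120 + i \sqrt{231}$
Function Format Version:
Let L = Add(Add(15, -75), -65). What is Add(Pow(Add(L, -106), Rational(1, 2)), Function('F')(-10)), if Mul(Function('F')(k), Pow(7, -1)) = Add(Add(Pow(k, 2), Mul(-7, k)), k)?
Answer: Add(1120, Mul(I, Pow(231, Rational(1, 2)))) ≈ Add(1120.0, Mul(15.199, I))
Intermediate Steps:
L = -125 (L = Add(-60, -65) = -125)
Function('F')(k) = Add(Mul(-42, k), Mul(7, Pow(k, 2))) (Function('F')(k) = Mul(7, Add(Add(Pow(k, 2), Mul(-7, k)), k)) = Mul(7, Add(Pow(k, 2), Mul(-6, k))) = Add(Mul(-42, k), Mul(7, Pow(k, 2))))
Add(Pow(Add(L, -106), Rational(1, 2)), Function('F')(-10)) = Add(Pow(Add(-125, -106), Rational(1, 2)), Mul(7, -10, Add(-6, -10))) = Add(Pow(-231, Rational(1, 2)), Mul(7, -10, -16)) = Add(Mul(I, Pow(231, Rational(1, 2))), 1120) = Add(1120, Mul(I, Pow(231, Rational(1, 2))))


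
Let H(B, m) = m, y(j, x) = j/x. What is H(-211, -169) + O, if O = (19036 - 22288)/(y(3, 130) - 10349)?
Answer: -226944263/1345367 ≈ -168.69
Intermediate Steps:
O = 422760/1345367 (O = (19036 - 22288)/(3/130 - 10349) = -3252/(3*(1/130) - 10349) = -3252/(3/130 - 10349) = -3252/(-1345367/130) = -3252*(-130/1345367) = 422760/1345367 ≈ 0.31423)
H(-211, -169) + O = -169 + 422760/1345367 = -226944263/1345367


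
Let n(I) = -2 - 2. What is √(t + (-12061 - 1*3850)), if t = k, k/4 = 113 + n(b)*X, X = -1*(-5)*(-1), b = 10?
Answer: 13*I*√91 ≈ 124.01*I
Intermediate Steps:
n(I) = -4
X = -5 (X = 5*(-1) = -5)
k = 532 (k = 4*(113 - 4*(-5)) = 4*(113 + 20) = 4*133 = 532)
t = 532
√(t + (-12061 - 1*3850)) = √(532 + (-12061 - 1*3850)) = √(532 + (-12061 - 3850)) = √(532 - 15911) = √(-15379) = 13*I*√91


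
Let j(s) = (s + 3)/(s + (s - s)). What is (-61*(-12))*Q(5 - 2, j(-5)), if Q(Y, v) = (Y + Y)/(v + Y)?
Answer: 21960/17 ≈ 1291.8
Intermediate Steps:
j(s) = (3 + s)/s (j(s) = (3 + s)/(s + 0) = (3 + s)/s)
Q(Y, v) = 2*Y/(Y + v) (Q(Y, v) = (2*Y)/(Y + v) = 2*Y/(Y + v))
(-61*(-12))*Q(5 - 2, j(-5)) = (-61*(-12))*(2*(5 - 2)/((5 - 2) + (3 - 5)/(-5))) = 732*(2*3/(3 - ⅕*(-2))) = 732*(2*3/(3 + ⅖)) = 732*(2*3/(17/5)) = 732*(2*3*(5/17)) = 732*(30/17) = 21960/17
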